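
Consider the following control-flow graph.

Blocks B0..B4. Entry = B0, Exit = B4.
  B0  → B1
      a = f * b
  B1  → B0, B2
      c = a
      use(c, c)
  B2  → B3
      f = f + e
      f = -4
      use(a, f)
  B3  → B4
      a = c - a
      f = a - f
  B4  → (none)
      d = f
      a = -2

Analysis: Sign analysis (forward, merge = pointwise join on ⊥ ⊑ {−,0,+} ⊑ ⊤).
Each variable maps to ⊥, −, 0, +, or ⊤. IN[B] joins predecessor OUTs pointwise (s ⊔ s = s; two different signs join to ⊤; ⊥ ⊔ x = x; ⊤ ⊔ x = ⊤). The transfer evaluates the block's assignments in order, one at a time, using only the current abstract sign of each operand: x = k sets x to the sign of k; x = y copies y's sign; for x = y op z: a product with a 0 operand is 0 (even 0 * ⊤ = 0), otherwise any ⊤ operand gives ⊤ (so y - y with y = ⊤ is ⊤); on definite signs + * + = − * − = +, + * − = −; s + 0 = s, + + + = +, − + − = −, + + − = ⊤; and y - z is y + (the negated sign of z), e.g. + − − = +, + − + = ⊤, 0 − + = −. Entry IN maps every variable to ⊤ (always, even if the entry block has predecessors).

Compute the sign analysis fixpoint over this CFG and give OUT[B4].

Fixpoint table:
  B0: | IN=(all ⊤) | OUT=(all ⊤)
  B1: | IN=(all ⊤) | OUT=(all ⊤)
  B2: | IN=(all ⊤) | OUT={f:-; rest ⊤}
  B3: | IN={f:-; rest ⊤} | OUT=(all ⊤)
  B4: | IN=(all ⊤) | OUT={a:-; rest ⊤}

Merge at B4: IN[B4] = OUT[B3] = {a: ⊤, b: ⊤, c: ⊤, d: ⊤, e: ⊤, f: ⊤}
Applying B4's transfer function to that IN value gives OUT[B4] (row B4 above).

Answer: {a: -, b: ⊤, c: ⊤, d: ⊤, e: ⊤, f: ⊤}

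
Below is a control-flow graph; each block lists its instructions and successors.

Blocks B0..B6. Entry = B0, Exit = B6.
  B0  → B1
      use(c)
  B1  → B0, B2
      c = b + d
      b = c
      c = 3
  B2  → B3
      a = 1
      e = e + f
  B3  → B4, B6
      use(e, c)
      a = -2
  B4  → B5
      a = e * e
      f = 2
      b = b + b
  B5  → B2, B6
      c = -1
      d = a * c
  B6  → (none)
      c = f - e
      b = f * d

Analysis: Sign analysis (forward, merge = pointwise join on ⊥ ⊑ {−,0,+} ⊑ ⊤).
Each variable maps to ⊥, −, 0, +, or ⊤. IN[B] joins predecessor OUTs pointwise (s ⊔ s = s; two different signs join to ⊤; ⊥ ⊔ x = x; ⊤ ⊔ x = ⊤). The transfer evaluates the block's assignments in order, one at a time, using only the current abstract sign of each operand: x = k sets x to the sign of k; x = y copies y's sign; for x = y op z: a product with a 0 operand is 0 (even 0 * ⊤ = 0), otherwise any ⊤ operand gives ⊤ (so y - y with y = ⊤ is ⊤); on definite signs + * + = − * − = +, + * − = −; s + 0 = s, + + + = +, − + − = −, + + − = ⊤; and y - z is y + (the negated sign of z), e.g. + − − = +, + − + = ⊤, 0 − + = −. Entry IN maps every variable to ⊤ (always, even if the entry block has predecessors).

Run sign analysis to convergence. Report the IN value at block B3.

Answer: {a: +, b: ⊤, c: ⊤, d: ⊤, e: ⊤, f: ⊤}

Derivation:
Converged values:
  B0:  IN=(all ⊤)  OUT=(all ⊤)
  B1:  IN=(all ⊤)  OUT={c:+; rest ⊤}
  B2:  IN=(all ⊤)  OUT={a:+; rest ⊤}
  B3:  IN={a:+; rest ⊤}  OUT={a:-; rest ⊤}
  B4:  IN={a:-; rest ⊤}  OUT={f:+; rest ⊤}
  B5:  IN={f:+; rest ⊤}  OUT={c:-, f:+; rest ⊤}
  B6:  IN=(all ⊤)  OUT=(all ⊤)

Merge at B3: IN[B3] = OUT[B2] = {a: +, b: ⊤, c: ⊤, d: ⊤, e: ⊤, f: ⊤}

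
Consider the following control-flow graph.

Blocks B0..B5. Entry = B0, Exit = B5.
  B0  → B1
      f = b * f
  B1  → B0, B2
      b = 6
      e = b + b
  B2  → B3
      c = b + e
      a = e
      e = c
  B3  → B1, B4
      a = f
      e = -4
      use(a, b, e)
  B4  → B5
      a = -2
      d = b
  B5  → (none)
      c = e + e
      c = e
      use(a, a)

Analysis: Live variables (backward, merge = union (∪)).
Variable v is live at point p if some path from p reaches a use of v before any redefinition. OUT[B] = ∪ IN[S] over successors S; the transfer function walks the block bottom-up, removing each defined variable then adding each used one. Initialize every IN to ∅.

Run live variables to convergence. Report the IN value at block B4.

Answer: {b, e}

Derivation:
Fixpoint table:
  B0:   IN={b, f}   OUT={f}
  B1:   IN={f}   OUT={b, e, f}
  B2:   IN={b, e, f}   OUT={b, f}
  B3:   IN={b, f}   OUT={b, e, f}
  B4:   IN={b, e}   OUT={a, e}
  B5:   IN={a, e}   OUT={}

Merge at B4: OUT[B4] = IN[B5] = {a, e}
Applying B4's transfer function to that OUT value gives IN[B4] (row B4 above).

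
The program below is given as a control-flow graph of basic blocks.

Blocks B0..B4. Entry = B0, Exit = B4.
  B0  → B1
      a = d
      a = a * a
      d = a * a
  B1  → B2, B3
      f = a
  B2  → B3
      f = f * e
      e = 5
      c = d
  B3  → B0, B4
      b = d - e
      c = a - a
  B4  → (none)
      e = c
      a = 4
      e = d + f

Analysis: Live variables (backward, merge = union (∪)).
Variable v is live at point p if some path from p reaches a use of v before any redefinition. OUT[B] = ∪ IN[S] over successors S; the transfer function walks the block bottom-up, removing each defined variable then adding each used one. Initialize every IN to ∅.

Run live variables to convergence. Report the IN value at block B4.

Answer: {c, d, f}

Derivation:
Per-block solution:
  B0:  IN={d, e}  OUT={a, d, e}
  B1:  IN={a, d, e}  OUT={a, d, e, f}
  B2:  IN={a, d, e, f}  OUT={a, d, e, f}
  B3:  IN={a, d, e, f}  OUT={c, d, e, f}
  B4:  IN={c, d, f}  OUT={}

B4 is the boundary node: OUT[B4] = {}
Applying B4's transfer function to that OUT value gives IN[B4] (row B4 above).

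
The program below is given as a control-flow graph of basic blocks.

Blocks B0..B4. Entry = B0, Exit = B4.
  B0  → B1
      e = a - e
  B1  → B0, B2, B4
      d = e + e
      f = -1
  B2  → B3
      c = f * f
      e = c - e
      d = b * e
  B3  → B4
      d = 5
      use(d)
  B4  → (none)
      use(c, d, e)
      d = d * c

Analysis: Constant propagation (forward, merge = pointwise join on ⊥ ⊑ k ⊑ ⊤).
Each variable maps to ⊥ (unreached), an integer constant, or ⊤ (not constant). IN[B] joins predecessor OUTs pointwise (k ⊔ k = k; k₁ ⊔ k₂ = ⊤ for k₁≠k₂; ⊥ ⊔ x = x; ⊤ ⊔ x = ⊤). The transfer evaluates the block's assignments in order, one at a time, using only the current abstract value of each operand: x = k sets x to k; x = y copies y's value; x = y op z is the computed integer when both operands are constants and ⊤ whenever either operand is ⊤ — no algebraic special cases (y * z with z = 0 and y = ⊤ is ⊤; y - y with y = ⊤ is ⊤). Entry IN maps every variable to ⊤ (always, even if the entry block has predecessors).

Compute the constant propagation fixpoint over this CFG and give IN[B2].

Per-block solution:
  B0:  IN=(all ⊤)  OUT=(all ⊤)
  B1:  IN=(all ⊤)  OUT={f:-1; rest ⊤}
  B2:  IN={f:-1; rest ⊤}  OUT={c:1, f:-1; rest ⊤}
  B3:  IN={c:1, f:-1; rest ⊤}  OUT={c:1, d:5, f:-1; rest ⊤}
  B4:  IN={f:-1; rest ⊤}  OUT={f:-1; rest ⊤}

Merge at B2: IN[B2] = OUT[B1] = {a: ⊤, b: ⊤, c: ⊤, d: ⊤, e: ⊤, f: -1}

Answer: {a: ⊤, b: ⊤, c: ⊤, d: ⊤, e: ⊤, f: -1}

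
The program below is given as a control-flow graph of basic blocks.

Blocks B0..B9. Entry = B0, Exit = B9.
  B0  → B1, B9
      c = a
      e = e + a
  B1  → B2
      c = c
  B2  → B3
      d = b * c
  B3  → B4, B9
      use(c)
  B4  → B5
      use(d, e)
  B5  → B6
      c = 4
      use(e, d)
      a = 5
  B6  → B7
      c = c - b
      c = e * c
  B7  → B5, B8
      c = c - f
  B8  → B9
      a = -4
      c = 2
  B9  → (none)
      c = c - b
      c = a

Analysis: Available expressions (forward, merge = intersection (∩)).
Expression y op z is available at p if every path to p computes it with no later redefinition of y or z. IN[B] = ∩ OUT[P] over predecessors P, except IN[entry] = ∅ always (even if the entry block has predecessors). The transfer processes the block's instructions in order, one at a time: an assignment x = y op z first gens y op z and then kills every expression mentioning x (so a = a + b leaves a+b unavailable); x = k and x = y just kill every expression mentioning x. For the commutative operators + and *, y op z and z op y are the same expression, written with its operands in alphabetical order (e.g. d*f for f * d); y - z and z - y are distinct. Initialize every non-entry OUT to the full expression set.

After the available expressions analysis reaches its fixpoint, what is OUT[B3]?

Answer: {b*c}

Trace:
Converged values:
  B0:   IN={}   OUT={}
  B1:   IN={}   OUT={}
  B2:   IN={}   OUT={b*c}
  B3:   IN={b*c}   OUT={b*c}
  B4:   IN={b*c}   OUT={b*c}
  B5:   IN={}   OUT={}
  B6:   IN={}   OUT={}
  B7:   IN={}   OUT={}
  B8:   IN={}   OUT={}
  B9:   IN={}   OUT={}

Merge at B3: IN[B3] = OUT[B2] = {b*c}
Applying B3's transfer function to that IN value gives OUT[B3] (row B3 above).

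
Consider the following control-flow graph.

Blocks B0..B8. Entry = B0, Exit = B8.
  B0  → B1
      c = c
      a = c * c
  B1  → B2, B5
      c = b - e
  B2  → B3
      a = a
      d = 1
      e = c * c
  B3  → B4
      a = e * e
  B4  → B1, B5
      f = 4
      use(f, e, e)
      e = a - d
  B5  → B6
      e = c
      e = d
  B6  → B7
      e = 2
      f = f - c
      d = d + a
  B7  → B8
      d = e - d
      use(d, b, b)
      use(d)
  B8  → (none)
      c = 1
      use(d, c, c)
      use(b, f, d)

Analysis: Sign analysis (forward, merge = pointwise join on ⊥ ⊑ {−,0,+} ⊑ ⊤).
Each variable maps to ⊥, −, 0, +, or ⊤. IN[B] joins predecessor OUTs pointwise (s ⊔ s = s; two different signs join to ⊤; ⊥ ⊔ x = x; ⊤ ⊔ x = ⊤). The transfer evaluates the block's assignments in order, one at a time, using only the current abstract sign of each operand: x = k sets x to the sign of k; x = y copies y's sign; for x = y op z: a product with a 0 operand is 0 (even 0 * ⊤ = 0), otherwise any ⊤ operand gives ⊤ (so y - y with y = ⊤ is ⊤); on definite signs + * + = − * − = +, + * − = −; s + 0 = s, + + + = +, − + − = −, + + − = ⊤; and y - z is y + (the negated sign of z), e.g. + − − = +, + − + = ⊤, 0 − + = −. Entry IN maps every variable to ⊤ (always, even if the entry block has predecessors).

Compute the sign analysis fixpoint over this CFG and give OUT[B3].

Per-block solution:
  B0:   IN=(all ⊤)   OUT=(all ⊤)
  B1:   IN=(all ⊤)   OUT=(all ⊤)
  B2:   IN=(all ⊤)   OUT={d:+; rest ⊤}
  B3:   IN={d:+; rest ⊤}   OUT={d:+; rest ⊤}
  B4:   IN={d:+; rest ⊤}   OUT={d:+, f:+; rest ⊤}
  B5:   IN=(all ⊤)   OUT=(all ⊤)
  B6:   IN=(all ⊤)   OUT={e:+; rest ⊤}
  B7:   IN={e:+; rest ⊤}   OUT={e:+; rest ⊤}
  B8:   IN={e:+; rest ⊤}   OUT={c:+, e:+; rest ⊤}

Merge at B3: IN[B3] = OUT[B2] = {a: ⊤, b: ⊤, c: ⊤, d: +, e: ⊤, f: ⊤}
Applying B3's transfer function to that IN value gives OUT[B3] (row B3 above).

Answer: {a: ⊤, b: ⊤, c: ⊤, d: +, e: ⊤, f: ⊤}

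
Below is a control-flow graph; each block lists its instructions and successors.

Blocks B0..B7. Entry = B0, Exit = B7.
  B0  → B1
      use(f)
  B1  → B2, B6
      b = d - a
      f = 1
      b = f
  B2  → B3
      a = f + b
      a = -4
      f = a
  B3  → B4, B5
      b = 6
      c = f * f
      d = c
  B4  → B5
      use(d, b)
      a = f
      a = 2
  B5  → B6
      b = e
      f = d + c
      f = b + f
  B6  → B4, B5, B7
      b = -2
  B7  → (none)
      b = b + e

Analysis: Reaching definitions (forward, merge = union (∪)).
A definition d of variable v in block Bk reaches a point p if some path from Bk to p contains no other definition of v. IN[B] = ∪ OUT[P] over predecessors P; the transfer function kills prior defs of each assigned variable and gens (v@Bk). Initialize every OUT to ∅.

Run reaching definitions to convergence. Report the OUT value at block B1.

Answer: {b@B1, f@B1}

Trace:
Per-block solution:
  B0: | IN={} | OUT={}
  B1: | IN={} | OUT={b@B1, f@B1}
  B2: | IN={b@B1, f@B1} | OUT={a@B2, b@B1, f@B2}
  B3: | IN={a@B2, b@B1, f@B2} | OUT={a@B2, b@B3, c@B3, d@B3, f@B2}
  B4: | IN={a@B2, a@B4, b@B3, b@B6, c@B3, d@B3, f@B1, f@B2, f@B5} | OUT={a@B4, b@B3, b@B6, c@B3, d@B3, f@B1, f@B2, f@B5}
  B5: | IN={a@B2, a@B4, b@B3, b@B6, c@B3, d@B3, f@B1, f@B2, f@B5} | OUT={a@B2, a@B4, b@B5, c@B3, d@B3, f@B5}
  B6: | IN={a@B2, a@B4, b@B1, b@B5, c@B3, d@B3, f@B1, f@B5} | OUT={a@B2, a@B4, b@B6, c@B3, d@B3, f@B1, f@B5}
  B7: | IN={a@B2, a@B4, b@B6, c@B3, d@B3, f@B1, f@B5} | OUT={a@B2, a@B4, b@B7, c@B3, d@B3, f@B1, f@B5}

Merge at B1: IN[B1] = OUT[B0] = {}
Applying B1's transfer function to that IN value gives OUT[B1] (row B1 above).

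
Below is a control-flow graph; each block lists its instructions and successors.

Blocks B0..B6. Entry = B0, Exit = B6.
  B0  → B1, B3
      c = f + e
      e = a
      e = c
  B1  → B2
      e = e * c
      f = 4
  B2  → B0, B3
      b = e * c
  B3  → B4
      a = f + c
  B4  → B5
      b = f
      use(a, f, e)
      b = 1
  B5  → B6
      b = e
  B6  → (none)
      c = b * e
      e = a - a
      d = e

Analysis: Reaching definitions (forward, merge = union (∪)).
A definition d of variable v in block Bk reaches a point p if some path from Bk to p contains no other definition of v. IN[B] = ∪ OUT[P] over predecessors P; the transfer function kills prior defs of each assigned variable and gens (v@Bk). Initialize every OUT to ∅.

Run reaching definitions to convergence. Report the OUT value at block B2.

Answer: {b@B2, c@B0, e@B1, f@B1}

Derivation:
Fixpoint table:
  B0: | IN={b@B2, c@B0, e@B1, f@B1} | OUT={b@B2, c@B0, e@B0, f@B1}
  B1: | IN={b@B2, c@B0, e@B0, f@B1} | OUT={b@B2, c@B0, e@B1, f@B1}
  B2: | IN={b@B2, c@B0, e@B1, f@B1} | OUT={b@B2, c@B0, e@B1, f@B1}
  B3: | IN={b@B2, c@B0, e@B0, e@B1, f@B1} | OUT={a@B3, b@B2, c@B0, e@B0, e@B1, f@B1}
  B4: | IN={a@B3, b@B2, c@B0, e@B0, e@B1, f@B1} | OUT={a@B3, b@B4, c@B0, e@B0, e@B1, f@B1}
  B5: | IN={a@B3, b@B4, c@B0, e@B0, e@B1, f@B1} | OUT={a@B3, b@B5, c@B0, e@B0, e@B1, f@B1}
  B6: | IN={a@B3, b@B5, c@B0, e@B0, e@B1, f@B1} | OUT={a@B3, b@B5, c@B6, d@B6, e@B6, f@B1}

Merge at B2: IN[B2] = OUT[B1] = {b@B2, c@B0, e@B1, f@B1}
Applying B2's transfer function to that IN value gives OUT[B2] (row B2 above).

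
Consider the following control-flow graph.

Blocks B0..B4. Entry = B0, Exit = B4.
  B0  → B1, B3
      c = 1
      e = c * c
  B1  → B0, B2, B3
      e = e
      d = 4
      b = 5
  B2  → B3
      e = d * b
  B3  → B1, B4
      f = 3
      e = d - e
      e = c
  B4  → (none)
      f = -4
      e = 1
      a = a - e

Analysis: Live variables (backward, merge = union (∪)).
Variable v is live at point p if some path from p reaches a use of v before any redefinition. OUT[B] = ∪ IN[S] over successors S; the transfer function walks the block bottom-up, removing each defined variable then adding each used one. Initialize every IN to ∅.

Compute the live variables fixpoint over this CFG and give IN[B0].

Per-block solution:
  B0:  IN={a, d}  OUT={a, c, d, e}
  B1:  IN={a, c, e}  OUT={a, b, c, d, e}
  B2:  IN={a, b, c, d}  OUT={a, c, d, e}
  B3:  IN={a, c, d, e}  OUT={a, c, e}
  B4:  IN={a}  OUT={}

Merge at B0: OUT[B0] = IN[B1] ⊔ IN[B3] = {a, c, d, e}
Applying B0's transfer function to that OUT value gives IN[B0] (row B0 above).

Answer: {a, d}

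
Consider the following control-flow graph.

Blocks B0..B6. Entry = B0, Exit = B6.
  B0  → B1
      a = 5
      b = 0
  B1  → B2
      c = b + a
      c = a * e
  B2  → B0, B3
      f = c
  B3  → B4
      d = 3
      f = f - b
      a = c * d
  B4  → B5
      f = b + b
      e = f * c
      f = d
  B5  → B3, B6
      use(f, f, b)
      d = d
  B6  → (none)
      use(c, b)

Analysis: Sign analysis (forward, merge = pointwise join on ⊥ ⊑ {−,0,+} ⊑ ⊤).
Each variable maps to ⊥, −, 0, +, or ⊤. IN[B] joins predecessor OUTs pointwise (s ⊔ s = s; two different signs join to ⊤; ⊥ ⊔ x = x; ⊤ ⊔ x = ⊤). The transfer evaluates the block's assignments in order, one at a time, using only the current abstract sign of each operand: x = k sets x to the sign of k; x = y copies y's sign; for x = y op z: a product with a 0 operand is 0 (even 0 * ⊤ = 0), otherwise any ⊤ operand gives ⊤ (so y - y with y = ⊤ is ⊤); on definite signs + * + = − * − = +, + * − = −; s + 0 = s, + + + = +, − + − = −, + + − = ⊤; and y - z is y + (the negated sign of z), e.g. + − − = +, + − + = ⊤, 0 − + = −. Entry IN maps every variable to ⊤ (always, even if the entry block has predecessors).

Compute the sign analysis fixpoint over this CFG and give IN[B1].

Answer: {a: +, b: 0, c: ⊤, d: ⊤, e: ⊤, f: ⊤}

Derivation:
Converged values:
  B0:  IN=(all ⊤)  OUT={a:+, b:0; rest ⊤}
  B1:  IN={a:+, b:0; rest ⊤}  OUT={a:+, b:0; rest ⊤}
  B2:  IN={a:+, b:0; rest ⊤}  OUT={a:+, b:0; rest ⊤}
  B3:  IN={b:0; rest ⊤}  OUT={b:0, d:+; rest ⊤}
  B4:  IN={b:0, d:+; rest ⊤}  OUT={b:0, d:+, e:0, f:+; rest ⊤}
  B5:  IN={b:0, d:+, e:0, f:+; rest ⊤}  OUT={b:0, d:+, e:0, f:+; rest ⊤}
  B6:  IN={b:0, d:+, e:0, f:+; rest ⊤}  OUT={b:0, d:+, e:0, f:+; rest ⊤}

Merge at B1: IN[B1] = OUT[B0] = {a: +, b: 0, c: ⊤, d: ⊤, e: ⊤, f: ⊤}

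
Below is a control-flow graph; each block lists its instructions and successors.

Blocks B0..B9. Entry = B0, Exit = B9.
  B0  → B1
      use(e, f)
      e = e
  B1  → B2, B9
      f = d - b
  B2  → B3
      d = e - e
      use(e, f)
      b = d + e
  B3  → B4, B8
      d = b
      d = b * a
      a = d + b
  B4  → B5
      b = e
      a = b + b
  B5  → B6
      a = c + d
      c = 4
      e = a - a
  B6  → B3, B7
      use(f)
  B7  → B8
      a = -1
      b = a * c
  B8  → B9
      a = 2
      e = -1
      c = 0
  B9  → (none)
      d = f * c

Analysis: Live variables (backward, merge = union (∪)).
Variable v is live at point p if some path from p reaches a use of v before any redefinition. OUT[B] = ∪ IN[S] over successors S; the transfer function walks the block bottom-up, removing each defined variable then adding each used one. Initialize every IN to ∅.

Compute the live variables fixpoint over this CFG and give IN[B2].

Answer: {a, c, e, f}

Derivation:
Fixpoint table:
  B0: | IN={a, b, c, d, e, f} | OUT={a, b, c, d, e}
  B1: | IN={a, b, c, d, e} | OUT={a, c, e, f}
  B2: | IN={a, c, e, f} | OUT={a, b, c, e, f}
  B3: | IN={a, b, c, e, f} | OUT={c, d, e, f}
  B4: | IN={c, d, e, f} | OUT={b, c, d, f}
  B5: | IN={b, c, d, f} | OUT={a, b, c, e, f}
  B6: | IN={a, b, c, e, f} | OUT={a, b, c, e, f}
  B7: | IN={c, f} | OUT={f}
  B8: | IN={f} | OUT={c, f}
  B9: | IN={c, f} | OUT={}

Merge at B2: OUT[B2] = IN[B3] = {a, b, c, e, f}
Applying B2's transfer function to that OUT value gives IN[B2] (row B2 above).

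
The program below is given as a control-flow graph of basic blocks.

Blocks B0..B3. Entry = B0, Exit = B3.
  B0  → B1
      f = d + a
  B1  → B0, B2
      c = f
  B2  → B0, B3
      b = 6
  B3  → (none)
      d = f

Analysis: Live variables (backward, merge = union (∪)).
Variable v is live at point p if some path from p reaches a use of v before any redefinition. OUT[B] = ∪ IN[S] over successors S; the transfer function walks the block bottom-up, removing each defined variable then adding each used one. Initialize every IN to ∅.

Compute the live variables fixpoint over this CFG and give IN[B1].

Answer: {a, d, f}

Derivation:
Converged values:
  B0: | IN={a, d} | OUT={a, d, f}
  B1: | IN={a, d, f} | OUT={a, d, f}
  B2: | IN={a, d, f} | OUT={a, d, f}
  B3: | IN={f} | OUT={}

Merge at B1: OUT[B1] = IN[B0] ⊔ IN[B2] = {a, d, f}
Applying B1's transfer function to that OUT value gives IN[B1] (row B1 above).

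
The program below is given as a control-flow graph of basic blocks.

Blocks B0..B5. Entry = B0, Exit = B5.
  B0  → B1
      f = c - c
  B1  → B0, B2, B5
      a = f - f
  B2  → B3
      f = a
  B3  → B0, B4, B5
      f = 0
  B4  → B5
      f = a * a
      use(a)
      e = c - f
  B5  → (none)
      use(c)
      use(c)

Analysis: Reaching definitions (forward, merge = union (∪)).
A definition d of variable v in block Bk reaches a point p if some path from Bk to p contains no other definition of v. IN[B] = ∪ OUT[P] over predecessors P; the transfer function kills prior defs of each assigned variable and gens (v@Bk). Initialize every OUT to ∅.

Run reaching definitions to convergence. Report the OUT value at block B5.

Answer: {a@B1, e@B4, f@B0, f@B3, f@B4}

Working:
Converged values:
  B0:   IN={a@B1, f@B0, f@B3}   OUT={a@B1, f@B0}
  B1:   IN={a@B1, f@B0}   OUT={a@B1, f@B0}
  B2:   IN={a@B1, f@B0}   OUT={a@B1, f@B2}
  B3:   IN={a@B1, f@B2}   OUT={a@B1, f@B3}
  B4:   IN={a@B1, f@B3}   OUT={a@B1, e@B4, f@B4}
  B5:   IN={a@B1, e@B4, f@B0, f@B3, f@B4}   OUT={a@B1, e@B4, f@B0, f@B3, f@B4}

Merge at B5: IN[B5] = OUT[B1] ⊔ OUT[B3] ⊔ OUT[B4] = {a@B1, e@B4, f@B0, f@B3, f@B4}
Applying B5's transfer function to that IN value gives OUT[B5] (row B5 above).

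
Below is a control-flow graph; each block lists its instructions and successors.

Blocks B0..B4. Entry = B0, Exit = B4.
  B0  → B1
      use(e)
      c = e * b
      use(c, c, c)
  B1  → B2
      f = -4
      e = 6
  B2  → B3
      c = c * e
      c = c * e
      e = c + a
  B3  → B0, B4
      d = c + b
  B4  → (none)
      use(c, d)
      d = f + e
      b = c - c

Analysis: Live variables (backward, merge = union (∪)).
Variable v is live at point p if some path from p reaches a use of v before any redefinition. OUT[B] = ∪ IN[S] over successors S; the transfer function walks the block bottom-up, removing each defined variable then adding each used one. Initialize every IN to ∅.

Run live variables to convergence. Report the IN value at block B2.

Fixpoint table:
  B0:  IN={a, b, e}  OUT={a, b, c}
  B1:  IN={a, b, c}  OUT={a, b, c, e, f}
  B2:  IN={a, b, c, e, f}  OUT={a, b, c, e, f}
  B3:  IN={a, b, c, e, f}  OUT={a, b, c, d, e, f}
  B4:  IN={c, d, e, f}  OUT={}

Merge at B2: OUT[B2] = IN[B3] = {a, b, c, e, f}
Applying B2's transfer function to that OUT value gives IN[B2] (row B2 above).

Answer: {a, b, c, e, f}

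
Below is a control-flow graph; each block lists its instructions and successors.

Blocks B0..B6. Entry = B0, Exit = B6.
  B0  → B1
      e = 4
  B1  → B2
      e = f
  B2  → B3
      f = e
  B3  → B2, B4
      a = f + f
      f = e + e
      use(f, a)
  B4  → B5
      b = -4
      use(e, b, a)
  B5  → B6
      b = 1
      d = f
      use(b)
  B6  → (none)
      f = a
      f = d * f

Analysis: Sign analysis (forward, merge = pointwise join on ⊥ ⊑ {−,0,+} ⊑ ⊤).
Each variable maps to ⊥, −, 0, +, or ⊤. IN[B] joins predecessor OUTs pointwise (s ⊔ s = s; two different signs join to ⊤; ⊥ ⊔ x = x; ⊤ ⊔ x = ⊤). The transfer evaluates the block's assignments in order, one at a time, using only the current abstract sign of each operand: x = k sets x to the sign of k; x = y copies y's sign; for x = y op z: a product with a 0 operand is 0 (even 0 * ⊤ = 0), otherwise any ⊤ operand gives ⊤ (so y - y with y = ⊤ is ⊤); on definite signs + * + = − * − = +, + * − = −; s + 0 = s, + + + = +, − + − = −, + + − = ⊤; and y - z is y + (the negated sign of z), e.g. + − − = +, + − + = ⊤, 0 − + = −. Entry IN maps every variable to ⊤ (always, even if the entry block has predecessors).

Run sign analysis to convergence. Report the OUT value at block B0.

Answer: {a: ⊤, b: ⊤, c: ⊤, d: ⊤, e: +, f: ⊤}

Derivation:
Fixpoint table:
  B0:   IN=(all ⊤)   OUT={e:+; rest ⊤}
  B1:   IN={e:+; rest ⊤}   OUT=(all ⊤)
  B2:   IN=(all ⊤)   OUT=(all ⊤)
  B3:   IN=(all ⊤)   OUT=(all ⊤)
  B4:   IN=(all ⊤)   OUT={b:-; rest ⊤}
  B5:   IN={b:-; rest ⊤}   OUT={b:+; rest ⊤}
  B6:   IN={b:+; rest ⊤}   OUT={b:+; rest ⊤}

B0 is the boundary node: IN[B0] = {a: ⊤, b: ⊤, c: ⊤, d: ⊤, e: ⊤, f: ⊤}
Applying B0's transfer function to that IN value gives OUT[B0] (row B0 above).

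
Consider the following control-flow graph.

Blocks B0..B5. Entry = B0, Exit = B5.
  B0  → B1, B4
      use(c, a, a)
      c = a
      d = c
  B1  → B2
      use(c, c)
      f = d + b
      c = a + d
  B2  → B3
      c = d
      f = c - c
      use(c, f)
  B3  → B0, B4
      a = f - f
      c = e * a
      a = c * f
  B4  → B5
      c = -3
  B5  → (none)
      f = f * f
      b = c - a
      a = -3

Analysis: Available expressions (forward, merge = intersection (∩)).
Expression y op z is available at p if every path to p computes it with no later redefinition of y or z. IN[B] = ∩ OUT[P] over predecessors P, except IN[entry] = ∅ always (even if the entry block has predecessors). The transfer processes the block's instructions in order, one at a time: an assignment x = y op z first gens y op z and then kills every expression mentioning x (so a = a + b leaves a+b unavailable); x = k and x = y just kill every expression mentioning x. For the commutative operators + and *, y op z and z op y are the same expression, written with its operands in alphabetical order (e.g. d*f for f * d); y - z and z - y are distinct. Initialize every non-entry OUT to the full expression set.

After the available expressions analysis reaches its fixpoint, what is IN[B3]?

Converged values:
  B0:  IN={}  OUT={}
  B1:  IN={}  OUT={a+d, b+d}
  B2:  IN={a+d, b+d}  OUT={a+d, b+d, c-c}
  B3:  IN={a+d, b+d, c-c}  OUT={b+d, c*f, f-f}
  B4:  IN={}  OUT={}
  B5:  IN={}  OUT={}

Merge at B3: IN[B3] = OUT[B2] = {a+d, b+d, c-c}

Answer: {a+d, b+d, c-c}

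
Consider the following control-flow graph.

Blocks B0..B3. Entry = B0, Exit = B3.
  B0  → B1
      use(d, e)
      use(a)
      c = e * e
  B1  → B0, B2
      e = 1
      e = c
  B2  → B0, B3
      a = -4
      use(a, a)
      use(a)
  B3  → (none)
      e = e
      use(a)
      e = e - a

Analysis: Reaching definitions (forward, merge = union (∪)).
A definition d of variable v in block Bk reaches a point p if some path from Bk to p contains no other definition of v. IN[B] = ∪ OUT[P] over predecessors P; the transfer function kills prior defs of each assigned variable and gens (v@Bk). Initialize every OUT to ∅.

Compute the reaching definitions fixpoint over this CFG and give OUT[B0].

Per-block solution:
  B0:  IN={a@B2, c@B0, e@B1}  OUT={a@B2, c@B0, e@B1}
  B1:  IN={a@B2, c@B0, e@B1}  OUT={a@B2, c@B0, e@B1}
  B2:  IN={a@B2, c@B0, e@B1}  OUT={a@B2, c@B0, e@B1}
  B3:  IN={a@B2, c@B0, e@B1}  OUT={a@B2, c@B0, e@B3}

Merge at B0 (entry node, so the boundary value {} is joined with the incoming edge(s)): IN[B0] = {} ⊔ OUT[B1] ⊔ OUT[B2] = {a@B2, c@B0, e@B1}
Applying B0's transfer function to that IN value gives OUT[B0] (row B0 above).

Answer: {a@B2, c@B0, e@B1}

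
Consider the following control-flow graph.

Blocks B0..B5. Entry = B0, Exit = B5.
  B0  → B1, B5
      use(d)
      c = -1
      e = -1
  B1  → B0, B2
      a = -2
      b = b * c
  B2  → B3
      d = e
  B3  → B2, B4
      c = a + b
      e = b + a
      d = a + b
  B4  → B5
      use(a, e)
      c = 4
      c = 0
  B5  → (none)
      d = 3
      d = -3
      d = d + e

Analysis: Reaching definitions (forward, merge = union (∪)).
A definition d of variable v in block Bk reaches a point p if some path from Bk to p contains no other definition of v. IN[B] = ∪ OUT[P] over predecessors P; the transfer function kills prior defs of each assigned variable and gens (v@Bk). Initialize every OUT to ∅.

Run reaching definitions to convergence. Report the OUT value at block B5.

Fixpoint table:
  B0: | IN={a@B1, b@B1, c@B0, e@B0} | OUT={a@B1, b@B1, c@B0, e@B0}
  B1: | IN={a@B1, b@B1, c@B0, e@B0} | OUT={a@B1, b@B1, c@B0, e@B0}
  B2: | IN={a@B1, b@B1, c@B0, c@B3, d@B3, e@B0, e@B3} | OUT={a@B1, b@B1, c@B0, c@B3, d@B2, e@B0, e@B3}
  B3: | IN={a@B1, b@B1, c@B0, c@B3, d@B2, e@B0, e@B3} | OUT={a@B1, b@B1, c@B3, d@B3, e@B3}
  B4: | IN={a@B1, b@B1, c@B3, d@B3, e@B3} | OUT={a@B1, b@B1, c@B4, d@B3, e@B3}
  B5: | IN={a@B1, b@B1, c@B0, c@B4, d@B3, e@B0, e@B3} | OUT={a@B1, b@B1, c@B0, c@B4, d@B5, e@B0, e@B3}

Merge at B5: IN[B5] = OUT[B0] ⊔ OUT[B4] = {a@B1, b@B1, c@B0, c@B4, d@B3, e@B0, e@B3}
Applying B5's transfer function to that IN value gives OUT[B5] (row B5 above).

Answer: {a@B1, b@B1, c@B0, c@B4, d@B5, e@B0, e@B3}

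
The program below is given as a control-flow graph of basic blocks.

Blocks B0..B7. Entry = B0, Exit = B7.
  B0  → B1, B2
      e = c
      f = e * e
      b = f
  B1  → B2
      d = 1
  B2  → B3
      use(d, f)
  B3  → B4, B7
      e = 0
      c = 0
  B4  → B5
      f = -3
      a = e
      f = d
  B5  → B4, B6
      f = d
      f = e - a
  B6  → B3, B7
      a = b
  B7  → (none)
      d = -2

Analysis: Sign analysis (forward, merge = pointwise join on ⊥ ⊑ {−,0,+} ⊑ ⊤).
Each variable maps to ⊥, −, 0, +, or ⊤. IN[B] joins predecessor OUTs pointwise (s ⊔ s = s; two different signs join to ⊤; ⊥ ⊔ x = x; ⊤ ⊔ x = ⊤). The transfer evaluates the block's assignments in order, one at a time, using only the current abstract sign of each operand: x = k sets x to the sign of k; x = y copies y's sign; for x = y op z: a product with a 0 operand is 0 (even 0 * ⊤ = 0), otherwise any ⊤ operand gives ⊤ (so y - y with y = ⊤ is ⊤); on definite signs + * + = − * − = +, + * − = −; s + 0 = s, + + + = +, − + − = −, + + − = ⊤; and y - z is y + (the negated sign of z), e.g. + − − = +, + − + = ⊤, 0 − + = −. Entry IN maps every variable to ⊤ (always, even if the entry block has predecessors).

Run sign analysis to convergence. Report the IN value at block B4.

Answer: {a: ⊤, b: ⊤, c: 0, d: ⊤, e: 0, f: ⊤}

Trace:
Per-block solution:
  B0:  IN=(all ⊤)  OUT=(all ⊤)
  B1:  IN=(all ⊤)  OUT={d:+; rest ⊤}
  B2:  IN=(all ⊤)  OUT=(all ⊤)
  B3:  IN=(all ⊤)  OUT={c:0, e:0; rest ⊤}
  B4:  IN={c:0, e:0; rest ⊤}  OUT={a:0, c:0, e:0; rest ⊤}
  B5:  IN={a:0, c:0, e:0; rest ⊤}  OUT={a:0, c:0, e:0, f:0; rest ⊤}
  B6:  IN={a:0, c:0, e:0, f:0; rest ⊤}  OUT={c:0, e:0, f:0; rest ⊤}
  B7:  IN={c:0, e:0; rest ⊤}  OUT={c:0, d:-, e:0; rest ⊤}

Merge at B4: IN[B4] = OUT[B3] ⊔ OUT[B5] = {a: ⊤, b: ⊤, c: 0, d: ⊤, e: 0, f: ⊤}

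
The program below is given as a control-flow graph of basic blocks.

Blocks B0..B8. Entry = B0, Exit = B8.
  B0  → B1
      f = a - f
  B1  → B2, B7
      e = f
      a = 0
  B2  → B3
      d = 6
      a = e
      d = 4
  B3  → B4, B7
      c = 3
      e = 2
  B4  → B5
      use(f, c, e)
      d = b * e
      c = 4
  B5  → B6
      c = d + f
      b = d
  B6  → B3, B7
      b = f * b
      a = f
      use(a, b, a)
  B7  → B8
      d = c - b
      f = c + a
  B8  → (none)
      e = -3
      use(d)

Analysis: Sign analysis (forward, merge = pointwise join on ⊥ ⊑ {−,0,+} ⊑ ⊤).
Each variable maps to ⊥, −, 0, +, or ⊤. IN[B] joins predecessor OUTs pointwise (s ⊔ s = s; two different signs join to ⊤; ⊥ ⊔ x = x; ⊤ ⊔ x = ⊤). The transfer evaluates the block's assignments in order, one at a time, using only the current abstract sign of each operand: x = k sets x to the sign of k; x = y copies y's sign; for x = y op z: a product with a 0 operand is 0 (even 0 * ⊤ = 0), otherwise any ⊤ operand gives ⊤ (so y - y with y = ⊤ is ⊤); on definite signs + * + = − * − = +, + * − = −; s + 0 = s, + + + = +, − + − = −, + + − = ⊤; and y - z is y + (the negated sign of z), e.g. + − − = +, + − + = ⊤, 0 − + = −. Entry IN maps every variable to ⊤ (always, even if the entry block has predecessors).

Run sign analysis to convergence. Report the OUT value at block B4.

Answer: {a: ⊤, b: ⊤, c: +, d: ⊤, e: +, f: ⊤}

Trace:
Fixpoint table:
  B0:   IN=(all ⊤)   OUT=(all ⊤)
  B1:   IN=(all ⊤)   OUT={a:0; rest ⊤}
  B2:   IN={a:0; rest ⊤}   OUT={d:+; rest ⊤}
  B3:   IN=(all ⊤)   OUT={c:+, e:+; rest ⊤}
  B4:   IN={c:+, e:+; rest ⊤}   OUT={c:+, e:+; rest ⊤}
  B5:   IN={c:+, e:+; rest ⊤}   OUT={e:+; rest ⊤}
  B6:   IN={e:+; rest ⊤}   OUT={e:+; rest ⊤}
  B7:   IN=(all ⊤)   OUT=(all ⊤)
  B8:   IN=(all ⊤)   OUT={e:-; rest ⊤}

Merge at B4: IN[B4] = OUT[B3] = {a: ⊤, b: ⊤, c: +, d: ⊤, e: +, f: ⊤}
Applying B4's transfer function to that IN value gives OUT[B4] (row B4 above).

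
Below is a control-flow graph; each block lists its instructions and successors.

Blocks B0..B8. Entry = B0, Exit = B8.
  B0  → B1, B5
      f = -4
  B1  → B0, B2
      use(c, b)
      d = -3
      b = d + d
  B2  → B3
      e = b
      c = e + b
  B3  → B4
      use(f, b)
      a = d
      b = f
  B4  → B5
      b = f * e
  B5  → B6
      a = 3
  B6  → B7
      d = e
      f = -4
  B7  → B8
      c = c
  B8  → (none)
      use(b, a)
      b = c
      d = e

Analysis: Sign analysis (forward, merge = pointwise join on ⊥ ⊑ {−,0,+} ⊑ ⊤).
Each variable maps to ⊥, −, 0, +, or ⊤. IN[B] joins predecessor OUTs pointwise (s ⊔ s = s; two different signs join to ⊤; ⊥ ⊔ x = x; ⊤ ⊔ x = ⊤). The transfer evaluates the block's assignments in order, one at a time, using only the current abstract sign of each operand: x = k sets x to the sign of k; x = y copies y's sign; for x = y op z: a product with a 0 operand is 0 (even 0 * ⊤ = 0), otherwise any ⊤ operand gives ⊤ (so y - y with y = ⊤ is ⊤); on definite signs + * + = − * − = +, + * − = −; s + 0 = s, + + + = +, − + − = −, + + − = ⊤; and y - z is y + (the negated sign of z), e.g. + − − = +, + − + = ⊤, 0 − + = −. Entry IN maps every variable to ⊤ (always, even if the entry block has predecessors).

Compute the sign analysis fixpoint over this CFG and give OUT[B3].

Answer: {a: -, b: -, c: -, d: -, e: -, f: -}

Working:
Converged values:
  B0:   IN=(all ⊤)   OUT={f:-; rest ⊤}
  B1:   IN={f:-; rest ⊤}   OUT={b:-, d:-, f:-; rest ⊤}
  B2:   IN={b:-, d:-, f:-; rest ⊤}   OUT={b:-, c:-, d:-, e:-, f:-; rest ⊤}
  B3:   IN={b:-, c:-, d:-, e:-, f:-; rest ⊤}   OUT={a:-, b:-, c:-, d:-, e:-, f:-; rest ⊤}
  B4:   IN={a:-, b:-, c:-, d:-, e:-, f:-; rest ⊤}   OUT={a:-, b:+, c:-, d:-, e:-, f:-; rest ⊤}
  B5:   IN={f:-; rest ⊤}   OUT={a:+, f:-; rest ⊤}
  B6:   IN={a:+, f:-; rest ⊤}   OUT={a:+, f:-; rest ⊤}
  B7:   IN={a:+, f:-; rest ⊤}   OUT={a:+, f:-; rest ⊤}
  B8:   IN={a:+, f:-; rest ⊤}   OUT={a:+, f:-; rest ⊤}

Merge at B3: IN[B3] = OUT[B2] = {a: ⊤, b: -, c: -, d: -, e: -, f: -}
Applying B3's transfer function to that IN value gives OUT[B3] (row B3 above).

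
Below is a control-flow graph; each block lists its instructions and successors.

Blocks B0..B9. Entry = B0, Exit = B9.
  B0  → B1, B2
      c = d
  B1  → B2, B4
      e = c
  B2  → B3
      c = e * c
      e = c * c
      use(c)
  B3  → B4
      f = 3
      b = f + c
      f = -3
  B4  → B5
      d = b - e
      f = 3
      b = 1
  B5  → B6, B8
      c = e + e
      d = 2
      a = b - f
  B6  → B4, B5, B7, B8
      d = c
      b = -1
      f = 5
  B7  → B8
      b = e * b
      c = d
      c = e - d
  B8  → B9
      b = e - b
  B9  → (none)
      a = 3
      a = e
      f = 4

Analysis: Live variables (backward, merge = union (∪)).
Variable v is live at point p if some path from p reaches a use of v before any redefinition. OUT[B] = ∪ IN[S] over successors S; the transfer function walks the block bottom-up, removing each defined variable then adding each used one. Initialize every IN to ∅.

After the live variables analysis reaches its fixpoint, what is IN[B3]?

Answer: {c, e}

Trace:
Fixpoint table:
  B0:  IN={b, d, e}  OUT={b, c, e}
  B1:  IN={b, c}  OUT={b, c, e}
  B2:  IN={c, e}  OUT={c, e}
  B3:  IN={c, e}  OUT={b, e}
  B4:  IN={b, e}  OUT={b, e, f}
  B5:  IN={b, e, f}  OUT={b, c, e}
  B6:  IN={c, e}  OUT={b, d, e, f}
  B7:  IN={b, d, e}  OUT={b, e}
  B8:  IN={b, e}  OUT={e}
  B9:  IN={e}  OUT={}

Merge at B3: OUT[B3] = IN[B4] = {b, e}
Applying B3's transfer function to that OUT value gives IN[B3] (row B3 above).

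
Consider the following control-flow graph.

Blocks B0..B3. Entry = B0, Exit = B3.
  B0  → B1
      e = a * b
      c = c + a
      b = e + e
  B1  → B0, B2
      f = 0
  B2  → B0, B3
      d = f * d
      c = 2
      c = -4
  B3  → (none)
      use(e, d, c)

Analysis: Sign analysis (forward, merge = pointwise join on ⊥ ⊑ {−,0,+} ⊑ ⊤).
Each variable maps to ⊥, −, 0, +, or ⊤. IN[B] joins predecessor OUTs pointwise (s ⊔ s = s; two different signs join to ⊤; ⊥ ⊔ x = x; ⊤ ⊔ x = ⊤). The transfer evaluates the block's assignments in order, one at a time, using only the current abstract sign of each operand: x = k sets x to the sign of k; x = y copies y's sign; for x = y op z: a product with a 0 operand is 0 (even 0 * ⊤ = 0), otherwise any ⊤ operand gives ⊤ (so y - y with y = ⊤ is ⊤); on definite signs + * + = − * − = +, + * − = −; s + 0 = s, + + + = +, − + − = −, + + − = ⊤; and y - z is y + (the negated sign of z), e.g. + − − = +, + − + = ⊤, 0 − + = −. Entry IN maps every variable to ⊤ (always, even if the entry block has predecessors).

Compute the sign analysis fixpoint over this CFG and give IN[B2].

Per-block solution:
  B0:   IN=(all ⊤)   OUT=(all ⊤)
  B1:   IN=(all ⊤)   OUT={f:0; rest ⊤}
  B2:   IN={f:0; rest ⊤}   OUT={c:-, d:0, f:0; rest ⊤}
  B3:   IN={c:-, d:0, f:0; rest ⊤}   OUT={c:-, d:0, f:0; rest ⊤}

Merge at B2: IN[B2] = OUT[B1] = {a: ⊤, b: ⊤, c: ⊤, d: ⊤, e: ⊤, f: 0}

Answer: {a: ⊤, b: ⊤, c: ⊤, d: ⊤, e: ⊤, f: 0}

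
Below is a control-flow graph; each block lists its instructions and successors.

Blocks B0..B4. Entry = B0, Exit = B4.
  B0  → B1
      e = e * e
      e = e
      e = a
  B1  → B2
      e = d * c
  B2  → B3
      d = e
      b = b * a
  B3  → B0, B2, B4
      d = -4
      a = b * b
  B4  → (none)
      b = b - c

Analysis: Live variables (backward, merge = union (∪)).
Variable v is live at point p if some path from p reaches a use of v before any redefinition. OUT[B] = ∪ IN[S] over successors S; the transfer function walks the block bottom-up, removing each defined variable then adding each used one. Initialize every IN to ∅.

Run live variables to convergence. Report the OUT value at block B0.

Answer: {a, b, c, d}

Trace:
Per-block solution:
  B0: | IN={a, b, c, d, e} | OUT={a, b, c, d}
  B1: | IN={a, b, c, d} | OUT={a, b, c, e}
  B2: | IN={a, b, c, e} | OUT={b, c, e}
  B3: | IN={b, c, e} | OUT={a, b, c, d, e}
  B4: | IN={b, c} | OUT={}

Merge at B0: OUT[B0] = IN[B1] = {a, b, c, d}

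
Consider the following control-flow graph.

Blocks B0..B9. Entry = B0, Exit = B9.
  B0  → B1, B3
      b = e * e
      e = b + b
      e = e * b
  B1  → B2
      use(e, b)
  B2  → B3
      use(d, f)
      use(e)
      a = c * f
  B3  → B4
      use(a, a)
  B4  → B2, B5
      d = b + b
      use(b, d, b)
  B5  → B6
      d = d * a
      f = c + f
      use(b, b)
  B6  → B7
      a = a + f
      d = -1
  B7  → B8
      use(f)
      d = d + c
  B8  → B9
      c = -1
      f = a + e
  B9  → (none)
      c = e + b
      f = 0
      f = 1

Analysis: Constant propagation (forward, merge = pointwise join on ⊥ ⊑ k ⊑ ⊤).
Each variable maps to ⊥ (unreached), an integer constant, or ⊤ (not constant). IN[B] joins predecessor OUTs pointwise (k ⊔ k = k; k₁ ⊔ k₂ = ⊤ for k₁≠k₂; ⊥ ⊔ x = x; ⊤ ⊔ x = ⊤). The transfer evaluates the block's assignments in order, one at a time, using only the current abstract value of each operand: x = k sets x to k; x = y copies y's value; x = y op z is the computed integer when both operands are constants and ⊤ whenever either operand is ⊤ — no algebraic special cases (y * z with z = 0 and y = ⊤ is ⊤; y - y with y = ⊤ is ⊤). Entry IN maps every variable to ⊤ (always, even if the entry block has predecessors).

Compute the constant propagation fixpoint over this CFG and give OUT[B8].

Answer: {a: ⊤, b: ⊤, c: -1, d: ⊤, e: ⊤, f: ⊤}

Derivation:
Converged values:
  B0:  IN=(all ⊤)  OUT=(all ⊤)
  B1:  IN=(all ⊤)  OUT=(all ⊤)
  B2:  IN=(all ⊤)  OUT=(all ⊤)
  B3:  IN=(all ⊤)  OUT=(all ⊤)
  B4:  IN=(all ⊤)  OUT=(all ⊤)
  B5:  IN=(all ⊤)  OUT=(all ⊤)
  B6:  IN=(all ⊤)  OUT={d:-1; rest ⊤}
  B7:  IN={d:-1; rest ⊤}  OUT=(all ⊤)
  B8:  IN=(all ⊤)  OUT={c:-1; rest ⊤}
  B9:  IN={c:-1; rest ⊤}  OUT={f:1; rest ⊤}

Merge at B8: IN[B8] = OUT[B7] = {a: ⊤, b: ⊤, c: ⊤, d: ⊤, e: ⊤, f: ⊤}
Applying B8's transfer function to that IN value gives OUT[B8] (row B8 above).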